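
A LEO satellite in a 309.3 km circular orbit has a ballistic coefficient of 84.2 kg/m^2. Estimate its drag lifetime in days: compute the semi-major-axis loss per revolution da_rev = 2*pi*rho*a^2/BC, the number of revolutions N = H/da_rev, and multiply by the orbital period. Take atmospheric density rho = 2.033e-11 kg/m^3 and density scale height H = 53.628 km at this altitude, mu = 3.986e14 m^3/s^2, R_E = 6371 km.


a = R_E + alt = 6680.3000 km = 6.6803e+06 m
da_rev = 2*pi*rho*a^2/BC = 2*pi*2.033e-11*(6.6803e+06)^2/84.2 = 67.701312 m per revolution
N = H/da_rev = 53628.0000 m / 67.701312 m = 792.1264 revolutions
P = 2*pi*sqrt(a^3/mu) = 5433.8190 s
lifetime = N*P = 792.1264 * 5433.8190 = 4.3042718e+06 s = 49.8180 days

49.8180 days


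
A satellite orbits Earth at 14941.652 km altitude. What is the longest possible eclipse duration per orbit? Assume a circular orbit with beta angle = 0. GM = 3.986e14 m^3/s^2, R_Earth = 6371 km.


r = 21312.6520 km
T = 516.0790 min
Eclipse fraction = arcsin(R_E/r)/pi = arcsin(6371.0000/21312.6520)/pi
= arcsin(0.2989304)/pi = 0.09662985
Eclipse duration = 0.09662985 * 516.0790 = 49.8686 min

49.8686 minutes


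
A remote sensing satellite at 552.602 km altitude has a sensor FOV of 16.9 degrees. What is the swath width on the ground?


FOV = 16.9 deg = 0.2949606 rad
swath = 2 * alt * tan(FOV/2) = 2 * 552.602 * tan(0.1474803)
swath = 2 * 552.602 * 0.148559
swath = 164.1880 km

164.1880 km


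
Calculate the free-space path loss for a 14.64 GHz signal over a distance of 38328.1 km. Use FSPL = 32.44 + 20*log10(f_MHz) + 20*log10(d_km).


f = 14.64 GHz = 14640.0000 MHz
d = 38328.1 km
FSPL = 32.44 + 20*log10(14640.0000) + 20*log10(38328.1)
FSPL = 32.44 + 83.3108 + 91.6703
FSPL = 207.4212 dB

207.4212 dB


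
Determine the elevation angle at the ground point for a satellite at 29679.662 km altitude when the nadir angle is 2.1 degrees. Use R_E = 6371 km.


r = R_E + alt = 36050.6620 km
Law of sines in the satellite / Earth-center / ground-point triangle:
  sin(nadir)/R_E = sin(90 + el)/r  =>  cos(el) = (r/R_E)*sin(nadir)
cos(el) = (36050.6620 / 6371.0000) * sin(2.1 deg) = 0.2073505
el = arccos(0.2073505) = 78.0329 deg
(Earth-central angle = 90 - nadir - el = 9.8671 deg)

78.0329 degrees


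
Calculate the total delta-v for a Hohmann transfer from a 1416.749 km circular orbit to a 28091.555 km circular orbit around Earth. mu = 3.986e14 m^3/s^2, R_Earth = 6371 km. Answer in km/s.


r1 = 7787.7490 km = 7.787749e+06 m
r2 = 34462.5550 km = 3.4462555e+07 m
dv1 = sqrt(mu/r1)*(sqrt(2*r2/(r1+r2)) - 1) = 1983.4651 m/s
dv2 = sqrt(mu/r2)*(1 - sqrt(2*r1/(r1+r2))) = 1335.9990 m/s
total dv = |dv1| + |dv2| = 1983.4651 + 1335.9990 = 3319.4641 m/s = 3.3195 km/s

3.3195 km/s


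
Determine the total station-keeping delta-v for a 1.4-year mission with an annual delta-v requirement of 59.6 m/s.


dV = rate * years = 59.6 * 1.4
dV = 83.4400 m/s

83.4400 m/s


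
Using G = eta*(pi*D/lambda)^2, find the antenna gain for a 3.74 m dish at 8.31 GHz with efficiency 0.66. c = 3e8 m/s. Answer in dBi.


lambda = c/f = 3e8 / 8.31e+09 = 0.03610108 m
G = eta*(pi*D/lambda)^2 = 0.66*(pi*3.74/0.03610108)^2
G = 69911.1464 (linear)
G = 10*log10(69911.1464) = 48.4455 dBi

48.4455 dBi


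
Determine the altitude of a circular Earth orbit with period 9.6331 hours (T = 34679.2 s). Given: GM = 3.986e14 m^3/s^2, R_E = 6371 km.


T = 34679.2 s
r = (mu*T^2/(4*pi^2))^(1/3) = (3.986e14 * 34679.2^2 / (4*pi^2))^(1/3)
r = 2.2984686e+07 m = 22984.6855 km
alt = r - R_E = 22984.6855 - 6371 = 16613.6855 km

16613.6855 km


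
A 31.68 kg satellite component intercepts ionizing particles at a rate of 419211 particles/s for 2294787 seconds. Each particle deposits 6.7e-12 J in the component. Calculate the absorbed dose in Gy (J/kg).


Total energy deposited = rate * time * E_per
  = 419211 * 2294787 * 6.7e-12 = 6.4454 J
Dose = E_total / mass = 6.4454 / 31.68
Dose = 0.2034533 Gy

0.2035 Gy


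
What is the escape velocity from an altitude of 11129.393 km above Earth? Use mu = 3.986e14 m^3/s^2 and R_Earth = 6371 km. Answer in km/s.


r = 6371.0 + 11129.393 = 17500.3930 km = 1.7500393e+07 m
v_esc = sqrt(2*mu/r) = sqrt(2*3.986e14 / 1.7500393e+07)
v_esc = 6749.3157 m/s = 6.7493 km/s

6.7493 km/s


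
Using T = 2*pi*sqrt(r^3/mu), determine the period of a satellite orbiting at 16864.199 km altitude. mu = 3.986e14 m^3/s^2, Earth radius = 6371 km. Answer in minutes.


r = 23235.1990 km = 2.3235199e+07 m
T = 2*pi*sqrt(r^3/mu) = 2*pi*sqrt(1.2544091e+22 / 3.986e14)
T = 35247.7026 s = 587.4617 min

587.4617 minutes


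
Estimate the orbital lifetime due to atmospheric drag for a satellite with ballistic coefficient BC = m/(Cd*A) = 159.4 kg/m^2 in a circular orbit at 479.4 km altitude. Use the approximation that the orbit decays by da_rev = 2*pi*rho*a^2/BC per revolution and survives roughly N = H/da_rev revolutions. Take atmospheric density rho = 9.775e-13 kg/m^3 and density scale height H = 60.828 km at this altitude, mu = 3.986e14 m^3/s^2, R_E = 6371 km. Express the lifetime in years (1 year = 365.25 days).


a = R_E + alt = 6850.4000 km = 6.8504e+06 m
da_rev = 2*pi*rho*a^2/BC = 2*pi*9.775e-13*(6.8504e+06)^2/159.4 = 1.808174 m per revolution
N = H/da_rev = 60828.0000 m / 1.808174 m = 33640.5709 revolutions
P = 2*pi*sqrt(a^3/mu) = 5642.6760 s
lifetime = N*P = 33640.5709 * 5642.6760 = 1.8982284e+08 s = 2197.0237 days
years = 2197.0237 / 365.25 = 6.0151 years

6.0151 years


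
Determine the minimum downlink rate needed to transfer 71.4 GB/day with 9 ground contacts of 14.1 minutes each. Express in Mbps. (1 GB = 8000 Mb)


total contact time = 9 * 14.1 * 60 = 7614.0000 s
data = 71.4 GB = 571200.0000 Mb
rate = 571200.0000 / 7614.0000 = 75.0197 Mbps

75.0197 Mbps


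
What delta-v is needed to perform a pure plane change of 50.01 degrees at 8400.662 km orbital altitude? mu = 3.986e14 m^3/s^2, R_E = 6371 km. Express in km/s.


r = 14771.6620 km = 1.4771662e+07 m
V = sqrt(mu/r) = 5194.6222 m/s
di = 50.01 deg = 0.8728392 rad
dV = 2*V*sin(di/2) = 2*5194.6222*sin(0.4364196)
dV = 4391.5061 m/s = 4.3915 km/s

4.3915 km/s


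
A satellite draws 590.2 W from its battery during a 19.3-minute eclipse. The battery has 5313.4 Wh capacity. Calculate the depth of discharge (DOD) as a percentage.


E_used = P * t / 60 = 590.2 * 19.3 / 60 = 189.8477 Wh
DOD = E_used / E_total * 100 = 189.8477 / 5313.4 * 100
DOD = 3.5730 %

3.5730 %


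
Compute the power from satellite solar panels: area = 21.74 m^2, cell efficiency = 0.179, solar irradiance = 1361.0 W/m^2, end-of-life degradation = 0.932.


P = area * eta * S * degradation
P = 21.74 * 0.179 * 1361.0 * 0.932
P = 4936.1302 W

4936.1302 W


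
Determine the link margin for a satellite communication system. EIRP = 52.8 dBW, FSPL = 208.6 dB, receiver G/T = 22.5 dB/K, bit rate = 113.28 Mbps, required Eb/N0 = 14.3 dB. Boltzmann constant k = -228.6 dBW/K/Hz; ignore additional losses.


C/N0 = EIRP - FSPL + G/T - k = 52.8 - 208.6 + 22.5 - (-228.6)
C/N0 = 95.3000 dB-Hz
R_b = 113.28 Mbps = 1.1328e+08 bps -> 10*log10(R_b) = 80.5415 dB-Hz
Eb/N0 = C/N0 - 10*log10(R_b) = 95.3000 - 80.5415 = 14.7585 dB
Margin = Eb/N0 - Eb/N0_req = 14.7585 - 14.3 = 0.4584676 dB (link closes)

0.4585 dB


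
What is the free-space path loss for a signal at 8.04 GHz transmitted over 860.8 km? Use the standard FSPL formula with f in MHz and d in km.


f = 8.04 GHz = 8040.0000 MHz
d = 860.8 km
FSPL = 32.44 + 20*log10(8040.0000) + 20*log10(860.8)
FSPL = 32.44 + 78.1051 + 58.6980
FSPL = 169.2432 dB

169.2432 dB


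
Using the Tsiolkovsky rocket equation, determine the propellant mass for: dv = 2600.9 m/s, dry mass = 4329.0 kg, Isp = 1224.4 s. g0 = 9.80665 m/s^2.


ve = Isp * g0 = 1224.4 * 9.80665 = 12007.262260 m/s
mass ratio = exp(dv/ve) = exp(2600.9/12007.262260) = 1.24186040
m_prop = m_dry * (mr - 1) = 4329.0 * (1.24186040 - 1)
m_prop = 1047.0137 kg

1047.0137 kg


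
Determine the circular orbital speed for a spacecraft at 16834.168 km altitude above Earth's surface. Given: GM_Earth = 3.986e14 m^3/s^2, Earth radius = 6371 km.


r = R_E + alt = 6371.0 + 16834.168 = 23205.1680 km = 2.3205168e+07 m
v = sqrt(mu/r) = sqrt(3.986e14 / 2.3205168e+07) = 4144.5396 m/s = 4.1445 km/s

4.1445 km/s


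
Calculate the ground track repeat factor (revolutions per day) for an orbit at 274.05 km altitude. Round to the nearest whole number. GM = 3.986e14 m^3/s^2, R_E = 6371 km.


r = 6.64505e+06 m
T = 2*pi*sqrt(r^3/mu) = 5390.8668 s = 89.8478 min
revs/day = 1440 / 89.8478 = 16.0271
Rounded: 16 revolutions per day

16 revolutions per day


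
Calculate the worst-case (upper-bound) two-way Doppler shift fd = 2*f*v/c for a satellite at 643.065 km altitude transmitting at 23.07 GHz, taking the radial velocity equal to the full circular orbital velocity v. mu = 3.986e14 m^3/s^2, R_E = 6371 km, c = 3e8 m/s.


r = 7.014065e+06 m
v = sqrt(mu/r) = 7538.4794 m/s (worst-case radial velocity)
f = 23.07 GHz = 2.307e+10 Hz
fd = 2*f*v/c = 2*2.307e+10*7538.4794/3.0e+08
fd = 1.1594181e+06 Hz

1.1594e+06 Hz


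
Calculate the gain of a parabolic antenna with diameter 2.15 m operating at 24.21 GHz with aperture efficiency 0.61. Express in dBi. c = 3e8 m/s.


lambda = c/f = 3e8 / 2.421e+10 = 0.01239157 m
G = eta*(pi*D/lambda)^2 = 0.61*(pi*2.15/0.01239157)^2
G = 181239.7981 (linear)
G = 10*log10(181239.7981) = 52.5825 dBi

52.5825 dBi


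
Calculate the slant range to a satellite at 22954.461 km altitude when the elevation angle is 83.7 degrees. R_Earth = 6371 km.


h = 22954.461 km, el = 83.7 deg
d = -R_E*sin(el) + sqrt((R_E*sin(el))^2 + 2*R_E*h + h^2)
d = -6371.0000*sin(1.4608) + sqrt((6371.0000*0.993961)^2 + 2*6371.0000*22954.461 + 22954.461^2)
d = 22984.6011 km

22984.6011 km


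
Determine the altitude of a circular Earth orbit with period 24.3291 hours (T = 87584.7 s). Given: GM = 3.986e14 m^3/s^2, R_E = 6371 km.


T = 87584.7 s
r = (mu*T^2/(4*pi^2))^(1/3) = (3.986e14 * 87584.7^2 / (4*pi^2))^(1/3)
r = 4.2626337e+07 m = 42626.3373 km
alt = r - R_E = 42626.3373 - 6371 = 36255.3373 km

36255.3373 km


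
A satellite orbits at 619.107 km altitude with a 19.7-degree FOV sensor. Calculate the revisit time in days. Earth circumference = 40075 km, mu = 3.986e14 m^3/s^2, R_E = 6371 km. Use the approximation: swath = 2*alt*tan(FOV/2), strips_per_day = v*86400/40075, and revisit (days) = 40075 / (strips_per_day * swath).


swath = 2*619.107*tan(0.1719149) = 214.9896 km
v = sqrt(mu/r) = 7551.3871 m/s = 7.5514 km/s
strips/day = v*86400/40075 = 7.5514*86400/40075 = 16.2805
coverage/day = strips * swath = 16.2805 * 214.9896 = 3500.1326 km
revisit = 40075 / 3500.1326 = 11.4496 days

11.4496 days


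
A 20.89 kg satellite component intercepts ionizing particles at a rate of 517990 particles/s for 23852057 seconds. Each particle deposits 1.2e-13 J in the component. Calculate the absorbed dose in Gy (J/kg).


Total energy deposited = rate * time * E_per
  = 517990 * 23852057 * 1.2e-13 = 1.4826 J
Dose = E_total / mass = 1.4826 / 20.89
Dose = 0.07097249 Gy

0.0710 Gy


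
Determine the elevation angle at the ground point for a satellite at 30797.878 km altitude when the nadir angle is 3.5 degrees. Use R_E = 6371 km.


r = R_E + alt = 37168.8780 km
Law of sines in the satellite / Earth-center / ground-point triangle:
  sin(nadir)/R_E = sin(90 + el)/r  =>  cos(el) = (r/R_E)*sin(nadir)
cos(el) = (37168.8780 / 6371.0000) * sin(3.5 deg) = 0.3561616
el = arccos(0.3561616) = 69.1353 deg
(Earth-central angle = 90 - nadir - el = 17.3647 deg)

69.1353 degrees


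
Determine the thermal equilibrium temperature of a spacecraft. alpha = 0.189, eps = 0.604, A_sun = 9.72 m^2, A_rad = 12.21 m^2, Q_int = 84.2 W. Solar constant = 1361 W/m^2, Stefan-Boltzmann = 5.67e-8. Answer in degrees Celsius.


Numerator = alpha*S*A_sun + Q_int = 0.189*1361*9.72 + 84.2 = 2584.4659 W
Denominator = eps*sigma*A_rad = 0.604*5.67e-8*12.21 = 4.1815343e-07 W/K^4
T^4 = 6.1806641e+09 K^4
T = 280.3876 K = 7.2376 C

7.2376 degrees Celsius


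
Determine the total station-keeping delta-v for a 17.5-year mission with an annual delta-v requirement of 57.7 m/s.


dV = rate * years = 57.7 * 17.5
dV = 1009.7500 m/s

1009.7500 m/s


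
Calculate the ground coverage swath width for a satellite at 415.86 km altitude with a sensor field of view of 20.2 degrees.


FOV = 20.2 deg = 0.3525565 rad
swath = 2 * alt * tan(FOV/2) = 2 * 415.86 * tan(0.1762783)
swath = 2 * 415.86 * 0.1781271
swath = 148.1519 km

148.1519 km


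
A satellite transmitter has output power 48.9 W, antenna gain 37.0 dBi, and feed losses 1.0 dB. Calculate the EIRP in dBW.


Pt = 48.9 W = 16.8931 dBW
EIRP = Pt_dBW + Gt - losses = 16.8931 + 37.0 - 1.0 = 52.8931 dBW

52.8931 dBW


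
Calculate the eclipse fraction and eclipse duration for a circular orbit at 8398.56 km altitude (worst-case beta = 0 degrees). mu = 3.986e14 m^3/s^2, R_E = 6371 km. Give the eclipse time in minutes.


r = 14769.5600 km
T = 297.7223 min
Eclipse fraction = arcsin(R_E/r)/pi = arcsin(6371.0000/14769.5600)/pi
= arcsin(0.4313602)/pi = 0.1419662
Eclipse duration = 0.1419662 * 297.7223 = 42.2665 min

42.2665 minutes


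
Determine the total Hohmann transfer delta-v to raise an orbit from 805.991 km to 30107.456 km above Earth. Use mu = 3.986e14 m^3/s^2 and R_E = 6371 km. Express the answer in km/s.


r1 = 7176.9910 km = 7.176991e+06 m
r2 = 36478.4560 km = 3.6478456e+07 m
dv1 = sqrt(mu/r1)*(sqrt(2*r2/(r1+r2)) - 1) = 2181.6845 m/s
dv2 = sqrt(mu/r2)*(1 - sqrt(2*r1/(r1+r2))) = 1410.1288 m/s
total dv = |dv1| + |dv2| = 2181.6845 + 1410.1288 = 3591.8133 m/s = 3.5918 km/s

3.5918 km/s


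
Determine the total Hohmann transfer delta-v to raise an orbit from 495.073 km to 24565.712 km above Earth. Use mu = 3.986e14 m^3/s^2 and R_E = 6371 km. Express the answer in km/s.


r1 = 6866.0730 km = 6.866073e+06 m
r2 = 30936.7120 km = 3.0936712e+07 m
dv1 = sqrt(mu/r1)*(sqrt(2*r2/(r1+r2)) - 1) = 2128.4664 m/s
dv2 = sqrt(mu/r2)*(1 - sqrt(2*r1/(r1+r2))) = 1426.0700 m/s
total dv = |dv1| + |dv2| = 2128.4664 + 1426.0700 = 3554.5364 m/s = 3.5545 km/s

3.5545 km/s


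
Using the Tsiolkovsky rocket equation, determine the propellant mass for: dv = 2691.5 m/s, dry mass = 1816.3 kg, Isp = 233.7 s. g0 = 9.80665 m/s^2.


ve = Isp * g0 = 233.7 * 9.80665 = 2291.814105 m/s
mass ratio = exp(dv/ve) = exp(2691.5/2291.814105) = 3.23619148
m_prop = m_dry * (mr - 1) = 1816.3 * (3.23619148 - 1)
m_prop = 4061.5946 kg

4061.5946 kg


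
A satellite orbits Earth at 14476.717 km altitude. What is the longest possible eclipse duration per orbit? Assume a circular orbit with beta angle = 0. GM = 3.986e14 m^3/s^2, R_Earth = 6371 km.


r = 20847.7170 km
T = 499.2841 min
Eclipse fraction = arcsin(R_E/r)/pi = arcsin(6371.0000/20847.7170)/pi
= arcsin(0.305597)/pi = 0.09885603
Eclipse duration = 0.09885603 * 499.2841 = 49.3572 min

49.3572 minutes


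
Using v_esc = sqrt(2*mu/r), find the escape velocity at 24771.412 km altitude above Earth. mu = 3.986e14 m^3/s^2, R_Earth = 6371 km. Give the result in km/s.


r = 6371.0 + 24771.412 = 31142.4120 km = 3.1142412e+07 m
v_esc = sqrt(2*mu/r) = sqrt(2*3.986e14 / 3.1142412e+07)
v_esc = 5059.4991 m/s = 5.0595 km/s

5.0595 km/s


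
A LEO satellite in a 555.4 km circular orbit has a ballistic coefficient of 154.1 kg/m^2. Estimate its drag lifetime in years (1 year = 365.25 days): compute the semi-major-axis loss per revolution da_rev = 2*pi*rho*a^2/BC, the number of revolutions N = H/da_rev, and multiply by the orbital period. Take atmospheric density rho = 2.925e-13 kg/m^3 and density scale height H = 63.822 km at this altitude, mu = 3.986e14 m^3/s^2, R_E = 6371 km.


a = R_E + alt = 6926.4000 km = 6.9264e+06 m
da_rev = 2*pi*rho*a^2/BC = 2*pi*2.925e-13*(6.9264e+06)^2/154.1 = 0.57216098 m per revolution
N = H/da_rev = 63822.0000 m / 0.57216098 m = 111545.5303 revolutions
P = 2*pi*sqrt(a^3/mu) = 5736.8378 s
lifetime = N*P = 111545.5303 * 5736.8378 = 6.3991862e+08 s = 7406.4655 days
years = 7406.4655 / 365.25 = 20.2778 years

20.2778 years


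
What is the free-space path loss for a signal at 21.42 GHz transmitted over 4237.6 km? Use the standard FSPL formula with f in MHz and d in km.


f = 21.42 GHz = 21420.0000 MHz
d = 4237.6 km
FSPL = 32.44 + 20*log10(21420.0000) + 20*log10(4237.6)
FSPL = 32.44 + 86.6164 + 72.5424
FSPL = 191.5988 dB

191.5988 dB


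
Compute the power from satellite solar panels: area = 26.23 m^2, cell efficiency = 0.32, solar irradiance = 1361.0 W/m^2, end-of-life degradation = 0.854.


P = area * eta * S * degradation
P = 26.23 * 0.32 * 1361.0 * 0.854
P = 9755.8309 W

9755.8309 W


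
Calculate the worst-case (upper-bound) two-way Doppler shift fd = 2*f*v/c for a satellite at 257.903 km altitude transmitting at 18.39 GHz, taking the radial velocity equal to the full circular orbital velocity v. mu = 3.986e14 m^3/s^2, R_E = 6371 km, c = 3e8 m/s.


r = 6.628903e+06 m
v = sqrt(mu/r) = 7754.3931 m/s (worst-case radial velocity)
f = 18.39 GHz = 1.839e+10 Hz
fd = 2*f*v/c = 2*1.839e+10*7754.3931/3.0e+08
fd = 950688.5981 Hz

950688.5981 Hz


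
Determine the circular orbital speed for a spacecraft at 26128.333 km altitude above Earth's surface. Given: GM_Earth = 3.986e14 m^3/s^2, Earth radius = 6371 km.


r = R_E + alt = 6371.0 + 26128.333 = 32499.3330 km = 3.2499333e+07 m
v = sqrt(mu/r) = sqrt(3.986e14 / 3.2499333e+07) = 3502.1232 m/s = 3.5021 km/s

3.5021 km/s


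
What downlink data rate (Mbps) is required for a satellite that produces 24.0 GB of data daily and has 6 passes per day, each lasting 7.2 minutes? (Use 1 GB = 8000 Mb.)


total contact time = 6 * 7.2 * 60 = 2592.0000 s
data = 24.0 GB = 192000.0000 Mb
rate = 192000.0000 / 2592.0000 = 74.0741 Mbps

74.0741 Mbps


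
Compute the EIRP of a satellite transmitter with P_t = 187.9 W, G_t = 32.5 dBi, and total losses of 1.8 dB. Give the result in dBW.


Pt = 187.9 W = 22.7393 dBW
EIRP = Pt_dBW + Gt - losses = 22.7393 + 32.5 - 1.8 = 53.4393 dBW

53.4393 dBW


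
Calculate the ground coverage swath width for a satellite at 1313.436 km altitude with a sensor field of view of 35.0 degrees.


FOV = 35.0 deg = 0.6108652 rad
swath = 2 * alt * tan(FOV/2) = 2 * 1313.436 * tan(0.3054326)
swath = 2 * 1313.436 * 0.3152988
swath = 828.2496 km

828.2496 km


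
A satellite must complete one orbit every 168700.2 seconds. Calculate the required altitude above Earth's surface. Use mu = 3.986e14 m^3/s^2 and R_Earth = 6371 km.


T = 168700.2 s
r = (mu*T^2/(4*pi^2))^(1/3) = (3.986e14 * 168700.2^2 / (4*pi^2))^(1/3)
r = 6.5988702e+07 m = 65988.7017 km
alt = r - R_E = 65988.7017 - 6371 = 59617.7017 km

59617.7017 km


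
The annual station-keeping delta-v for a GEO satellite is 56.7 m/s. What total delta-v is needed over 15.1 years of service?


dV = rate * years = 56.7 * 15.1
dV = 856.1700 m/s

856.1700 m/s


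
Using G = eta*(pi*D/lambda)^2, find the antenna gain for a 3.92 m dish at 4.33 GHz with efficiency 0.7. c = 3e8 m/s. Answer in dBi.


lambda = c/f = 3e8 / 4.33e+09 = 0.06928406 m
G = eta*(pi*D/lambda)^2 = 0.7*(pi*3.92/0.06928406)^2
G = 22115.8280 (linear)
G = 10*log10(22115.8280) = 43.4470 dBi

43.4470 dBi


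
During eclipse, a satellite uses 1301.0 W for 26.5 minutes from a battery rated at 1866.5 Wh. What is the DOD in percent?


E_used = P * t / 60 = 1301.0 * 26.5 / 60 = 574.6083 Wh
DOD = E_used / E_total * 100 = 574.6083 / 1866.5 * 100
DOD = 30.7853 %

30.7853 %


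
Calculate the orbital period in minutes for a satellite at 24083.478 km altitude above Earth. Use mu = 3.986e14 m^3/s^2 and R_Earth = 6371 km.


r = 30454.4780 km = 3.0454478e+07 m
T = 2*pi*sqrt(r^3/mu) = 2*pi*sqrt(2.8245774e+22 / 3.986e14)
T = 52891.7530 s = 881.5292 min

881.5292 minutes


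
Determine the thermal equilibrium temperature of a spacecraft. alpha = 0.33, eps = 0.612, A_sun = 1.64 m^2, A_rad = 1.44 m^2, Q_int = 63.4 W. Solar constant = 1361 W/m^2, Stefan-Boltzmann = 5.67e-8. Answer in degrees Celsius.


Numerator = alpha*S*A_sun + Q_int = 0.33*1361*1.64 + 63.4 = 799.9732 W
Denominator = eps*sigma*A_rad = 0.612*5.67e-8*1.44 = 4.9968576e-08 W/K^4
T^4 = 1.6009526e+10 K^4
T = 355.7088 K = 82.5588 C

82.5588 degrees Celsius


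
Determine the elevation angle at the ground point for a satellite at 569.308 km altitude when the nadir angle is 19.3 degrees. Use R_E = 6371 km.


r = R_E + alt = 6940.3080 km
Law of sines in the satellite / Earth-center / ground-point triangle:
  sin(nadir)/R_E = sin(90 + el)/r  =>  cos(el) = (r/R_E)*sin(nadir)
cos(el) = (6940.3080 / 6371.0000) * sin(19.3 deg) = 0.3600489
el = arccos(0.3600489) = 68.8968 deg
(Earth-central angle = 90 - nadir - el = 1.8032 deg)

68.8968 degrees


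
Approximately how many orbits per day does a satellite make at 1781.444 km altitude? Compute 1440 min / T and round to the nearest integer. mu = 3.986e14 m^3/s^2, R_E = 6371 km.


r = 8.152444e+06 m
T = 2*pi*sqrt(r^3/mu) = 7325.5959 s = 122.0933 min
revs/day = 1440 / 122.0933 = 11.7943
Rounded: 12 revolutions per day

12 revolutions per day


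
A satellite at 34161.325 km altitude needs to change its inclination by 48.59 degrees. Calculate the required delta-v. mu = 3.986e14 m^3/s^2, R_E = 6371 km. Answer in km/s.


r = 40532.3250 km = 4.0532325e+07 m
V = sqrt(mu/r) = 3135.9410 m/s
di = 48.59 deg = 0.8480555 rad
dV = 2*V*sin(di/2) = 2*3135.9410*sin(0.4240277)
dV = 2580.4707 m/s = 2.5805 km/s

2.5805 km/s


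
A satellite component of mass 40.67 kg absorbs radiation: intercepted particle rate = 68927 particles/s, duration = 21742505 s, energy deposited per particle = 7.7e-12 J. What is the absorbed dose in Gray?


Total energy deposited = rate * time * E_per
  = 68927 * 21742505 * 7.7e-12 = 11.5396 J
Dose = E_total / mass = 11.5396 / 40.67
Dose = 0.2837367 Gy

0.2837 Gy


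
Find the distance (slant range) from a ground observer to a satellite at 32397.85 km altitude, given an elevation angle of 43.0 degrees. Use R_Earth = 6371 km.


h = 32397.85 km, el = 43.0 deg
d = -R_E*sin(el) + sqrt((R_E*sin(el))^2 + 2*R_E*h + h^2)
d = -6371.0000*sin(0.7504916) + sqrt((6371.0000*0.6819984)^2 + 2*6371.0000*32397.85 + 32397.85^2)
d = 34142.8205 km

34142.8205 km


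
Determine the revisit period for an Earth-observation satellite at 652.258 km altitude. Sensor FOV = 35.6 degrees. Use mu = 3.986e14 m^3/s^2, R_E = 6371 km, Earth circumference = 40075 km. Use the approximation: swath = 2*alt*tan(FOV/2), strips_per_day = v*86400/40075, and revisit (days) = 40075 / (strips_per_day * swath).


swath = 2*652.258*tan(0.3106686) = 418.8343 km
v = sqrt(mu/r) = 7533.5441 m/s = 7.5335 km/s
strips/day = v*86400/40075 = 7.5335*86400/40075 = 16.2420
coverage/day = strips * swath = 16.2420 * 418.8343 = 6802.7068 km
revisit = 40075 / 6802.7068 = 5.8910 days

5.8910 days


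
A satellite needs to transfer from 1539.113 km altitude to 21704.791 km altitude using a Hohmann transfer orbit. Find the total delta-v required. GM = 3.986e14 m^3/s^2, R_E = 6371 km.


r1 = 7910.1130 km = 7.910113e+06 m
r2 = 28075.7910 km = 2.8075791e+07 m
dv1 = sqrt(mu/r1)*(sqrt(2*r2/(r1+r2)) - 1) = 1768.6389 m/s
dv2 = sqrt(mu/r2)*(1 - sqrt(2*r1/(r1+r2))) = 1269.6388 m/s
total dv = |dv1| + |dv2| = 1768.6389 + 1269.6388 = 3038.2778 m/s = 3.0383 km/s

3.0383 km/s


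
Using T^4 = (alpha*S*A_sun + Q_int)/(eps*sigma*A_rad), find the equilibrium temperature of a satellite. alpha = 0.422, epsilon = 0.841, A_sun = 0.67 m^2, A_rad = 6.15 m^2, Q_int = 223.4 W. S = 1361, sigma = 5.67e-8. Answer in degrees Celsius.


Numerator = alpha*S*A_sun + Q_int = 0.422*1361*0.67 + 223.4 = 608.2091 W
Denominator = eps*sigma*A_rad = 0.841*5.67e-8*6.15 = 2.9326091e-07 W/K^4
T^4 = 2.0739523e+09 K^4
T = 213.4026 K = -59.7474 C

-59.7474 degrees Celsius


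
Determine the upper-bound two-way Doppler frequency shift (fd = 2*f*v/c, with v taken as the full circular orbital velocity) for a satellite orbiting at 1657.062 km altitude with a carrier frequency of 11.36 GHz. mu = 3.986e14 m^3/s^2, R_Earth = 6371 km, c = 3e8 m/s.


r = 8.028062e+06 m
v = sqrt(mu/r) = 7046.3350 m/s (worst-case radial velocity)
f = 11.36 GHz = 1.136e+10 Hz
fd = 2*f*v/c = 2*1.136e+10*7046.3350/3.0e+08
fd = 533642.4392 Hz

533642.4392 Hz


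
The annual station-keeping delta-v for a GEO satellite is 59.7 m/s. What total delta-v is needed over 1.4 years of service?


dV = rate * years = 59.7 * 1.4
dV = 83.5800 m/s

83.5800 m/s


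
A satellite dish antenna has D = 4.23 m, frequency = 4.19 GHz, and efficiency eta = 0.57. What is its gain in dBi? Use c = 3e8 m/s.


lambda = c/f = 3e8 / 4.19e+09 = 0.07159905 m
G = eta*(pi*D/lambda)^2 = 0.57*(pi*4.23/0.07159905)^2
G = 19635.4506 (linear)
G = 10*log10(19635.4506) = 42.9304 dBi

42.9304 dBi


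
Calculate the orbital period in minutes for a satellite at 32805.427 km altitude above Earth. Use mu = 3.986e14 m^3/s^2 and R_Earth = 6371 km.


r = 39176.4270 km = 3.9176427e+07 m
T = 2*pi*sqrt(r^3/mu) = 2*pi*sqrt(6.0127684e+22 / 3.986e14)
T = 77169.9925 s = 1286.1665 min

1286.1665 minutes


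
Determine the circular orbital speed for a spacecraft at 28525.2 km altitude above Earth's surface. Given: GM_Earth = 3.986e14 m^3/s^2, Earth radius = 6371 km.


r = R_E + alt = 6371.0 + 28525.2 = 34896.2000 km = 3.48962e+07 m
v = sqrt(mu/r) = sqrt(3.986e14 / 3.48962e+07) = 3379.7111 m/s = 3.3797 km/s

3.3797 km/s


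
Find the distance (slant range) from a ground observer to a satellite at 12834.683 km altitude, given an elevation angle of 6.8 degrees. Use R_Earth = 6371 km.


h = 12834.683 km, el = 6.8 deg
d = -R_E*sin(el) + sqrt((R_E*sin(el))^2 + 2*R_E*h + h^2)
d = -6371.0000*sin(0.1186824) + sqrt((6371.0000*0.118404)^2 + 2*6371.0000*12834.683 + 12834.683^2)
d = 17379.5300 km

17379.5300 km


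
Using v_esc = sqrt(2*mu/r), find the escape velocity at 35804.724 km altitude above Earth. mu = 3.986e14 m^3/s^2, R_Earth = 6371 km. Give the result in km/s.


r = 6371.0 + 35804.724 = 42175.7240 km = 4.2175724e+07 m
v_esc = sqrt(2*mu/r) = sqrt(2*3.986e14 / 4.2175724e+07)
v_esc = 4347.6279 m/s = 4.3476 km/s

4.3476 km/s


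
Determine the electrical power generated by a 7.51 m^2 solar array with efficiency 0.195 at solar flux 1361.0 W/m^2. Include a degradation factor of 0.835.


P = area * eta * S * degradation
P = 7.51 * 0.195 * 1361.0 * 0.835
P = 1664.2522 W

1664.2522 W


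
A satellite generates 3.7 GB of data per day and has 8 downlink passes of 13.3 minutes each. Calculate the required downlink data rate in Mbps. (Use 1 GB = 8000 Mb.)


total contact time = 8 * 13.3 * 60 = 6384.0000 s
data = 3.7 GB = 29600.0000 Mb
rate = 29600.0000 / 6384.0000 = 4.6366 Mbps

4.6366 Mbps


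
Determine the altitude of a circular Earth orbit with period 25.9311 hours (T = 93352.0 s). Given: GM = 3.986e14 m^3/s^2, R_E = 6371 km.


T = 93352.0 s
r = (mu*T^2/(4*pi^2))^(1/3) = (3.986e14 * 93352.0^2 / (4*pi^2))^(1/3)
r = 4.4477627e+07 m = 44477.6265 km
alt = r - R_E = 44477.6265 - 6371 = 38106.6265 km

38106.6265 km


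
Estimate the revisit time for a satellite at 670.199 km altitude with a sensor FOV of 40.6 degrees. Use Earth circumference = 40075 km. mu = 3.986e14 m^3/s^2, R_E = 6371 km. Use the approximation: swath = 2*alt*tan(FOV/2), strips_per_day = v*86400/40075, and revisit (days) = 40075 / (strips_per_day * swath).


swath = 2*670.199*tan(0.3543018) = 495.8283 km
v = sqrt(mu/r) = 7523.9402 m/s = 7.5239 km/s
strips/day = v*86400/40075 = 7.5239*86400/40075 = 16.2213
coverage/day = strips * swath = 16.2213 * 495.8283 = 8042.9772 km
revisit = 40075 / 8042.9772 = 4.9826 days

4.9826 days


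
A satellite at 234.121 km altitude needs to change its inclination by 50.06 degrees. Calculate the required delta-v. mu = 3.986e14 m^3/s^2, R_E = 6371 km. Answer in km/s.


r = 6605.1210 km = 6.605121e+06 m
V = sqrt(mu/r) = 7768.3406 m/s
di = 50.06 deg = 0.8737118 rad
dV = 2*V*sin(di/2) = 2*7768.3406*sin(0.4368559)
dV = 6573.4571 m/s = 6.5735 km/s

6.5735 km/s


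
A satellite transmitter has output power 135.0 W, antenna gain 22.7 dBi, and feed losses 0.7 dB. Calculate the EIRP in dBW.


Pt = 135.0 W = 21.3033 dBW
EIRP = Pt_dBW + Gt - losses = 21.3033 + 22.7 - 0.7 = 43.3033 dBW

43.3033 dBW


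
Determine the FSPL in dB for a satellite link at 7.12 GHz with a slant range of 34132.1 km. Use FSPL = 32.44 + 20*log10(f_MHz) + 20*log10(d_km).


f = 7.12 GHz = 7120.0000 MHz
d = 34132.1 km
FSPL = 32.44 + 20*log10(7120.0000) + 20*log10(34132.1)
FSPL = 32.44 + 77.0496 + 90.6633
FSPL = 200.1529 dB

200.1529 dB


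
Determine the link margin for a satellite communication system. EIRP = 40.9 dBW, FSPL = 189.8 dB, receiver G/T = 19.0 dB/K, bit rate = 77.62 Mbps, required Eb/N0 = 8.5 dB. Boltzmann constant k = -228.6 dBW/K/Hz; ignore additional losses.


C/N0 = EIRP - FSPL + G/T - k = 40.9 - 189.8 + 19.0 - (-228.6)
C/N0 = 98.7000 dB-Hz
R_b = 77.62 Mbps = 7.762e+07 bps -> 10*log10(R_b) = 78.8997 dB-Hz
Eb/N0 = C/N0 - 10*log10(R_b) = 98.7000 - 78.8997 = 19.8003 dB
Margin = Eb/N0 - Eb/N0_req = 19.8003 - 8.5 = 11.3003 dB (link closes)

11.3003 dB


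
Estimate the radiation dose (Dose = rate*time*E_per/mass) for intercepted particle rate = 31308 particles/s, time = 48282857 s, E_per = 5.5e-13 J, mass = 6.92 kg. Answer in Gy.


Total energy deposited = rate * time * E_per
  = 31308 * 48282857 * 5.5e-13 = 0.8314018 J
Dose = E_total / mass = 0.8314018 / 6.92
Dose = 0.1201448 Gy

0.1201 Gy


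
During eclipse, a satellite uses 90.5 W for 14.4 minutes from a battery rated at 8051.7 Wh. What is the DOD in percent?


E_used = P * t / 60 = 90.5 * 14.4 / 60 = 21.7200 Wh
DOD = E_used / E_total * 100 = 21.7200 / 8051.7 * 100
DOD = 0.2697567 %

0.2698 %


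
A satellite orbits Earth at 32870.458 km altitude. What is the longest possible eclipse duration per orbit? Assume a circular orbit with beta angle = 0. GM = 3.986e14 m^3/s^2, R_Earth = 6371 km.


r = 39241.4580 km
T = 1289.3703 min
Eclipse fraction = arcsin(R_E/r)/pi = arcsin(6371.0000/39241.4580)/pi
= arcsin(0.1623538)/pi = 0.05190859
Eclipse duration = 0.05190859 * 1289.3703 = 66.9294 min

66.9294 minutes


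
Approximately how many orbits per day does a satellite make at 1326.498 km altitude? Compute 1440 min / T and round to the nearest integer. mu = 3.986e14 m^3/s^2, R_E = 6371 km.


r = 7.697498e+06 m
T = 2*pi*sqrt(r^3/mu) = 6721.0264 s = 112.0171 min
revs/day = 1440 / 112.0171 = 12.8552
Rounded: 13 revolutions per day

13 revolutions per day


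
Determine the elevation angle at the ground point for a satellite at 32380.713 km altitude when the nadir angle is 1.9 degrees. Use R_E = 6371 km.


r = R_E + alt = 38751.7130 km
Law of sines in the satellite / Earth-center / ground-point triangle:
  sin(nadir)/R_E = sin(90 + el)/r  =>  cos(el) = (r/R_E)*sin(nadir)
cos(el) = (38751.7130 / 6371.0000) * sin(1.9 deg) = 0.2016669
el = arccos(0.2016669) = 78.3655 deg
(Earth-central angle = 90 - nadir - el = 9.7345 deg)

78.3655 degrees


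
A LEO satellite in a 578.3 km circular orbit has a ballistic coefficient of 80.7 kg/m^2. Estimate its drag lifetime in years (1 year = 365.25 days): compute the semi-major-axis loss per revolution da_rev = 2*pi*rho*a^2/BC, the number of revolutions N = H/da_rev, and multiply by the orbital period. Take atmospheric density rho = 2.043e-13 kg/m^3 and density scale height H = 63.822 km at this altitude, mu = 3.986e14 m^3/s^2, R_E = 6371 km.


a = R_E + alt = 6949.3000 km = 6.9493e+06 m
da_rev = 2*pi*rho*a^2/BC = 2*pi*2.043e-13*(6.9493e+06)^2/80.7 = 0.768169078 m per revolution
N = H/da_rev = 63822.0000 m / 0.768169078 m = 83083.2714 revolutions
P = 2*pi*sqrt(a^3/mu) = 5765.3120 s
lifetime = N*P = 83083.2714 * 5765.3120 = 4.7900098e+08 s = 5543.9928 days
years = 5543.9928 / 365.25 = 15.1786 years

15.1786 years


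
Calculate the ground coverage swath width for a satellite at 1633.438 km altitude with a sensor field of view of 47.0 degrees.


FOV = 47.0 deg = 0.8203047 rad
swath = 2 * alt * tan(FOV/2) = 2 * 1633.438 * tan(0.4101524)
swath = 2 * 1633.438 * 0.4348124
swath = 1420.4781 km

1420.4781 km


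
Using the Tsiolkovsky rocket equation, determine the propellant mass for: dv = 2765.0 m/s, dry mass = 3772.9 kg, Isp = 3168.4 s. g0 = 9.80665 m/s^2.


ve = Isp * g0 = 3168.4 * 9.80665 = 31071.389860 m/s
mass ratio = exp(dv/ve) = exp(2765.0/31071.389860) = 1.09306821
m_prop = m_dry * (mr - 1) = 3772.9 * (1.09306821 - 1)
m_prop = 351.1371 kg

351.1371 kg


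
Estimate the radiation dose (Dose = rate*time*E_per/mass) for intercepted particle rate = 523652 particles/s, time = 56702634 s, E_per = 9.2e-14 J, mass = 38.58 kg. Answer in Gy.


Total energy deposited = rate * time * E_per
  = 523652 * 56702634 * 9.2e-14 = 2.7317 J
Dose = E_total / mass = 2.7317 / 38.58
Dose = 0.07080625 Gy

0.0708 Gy


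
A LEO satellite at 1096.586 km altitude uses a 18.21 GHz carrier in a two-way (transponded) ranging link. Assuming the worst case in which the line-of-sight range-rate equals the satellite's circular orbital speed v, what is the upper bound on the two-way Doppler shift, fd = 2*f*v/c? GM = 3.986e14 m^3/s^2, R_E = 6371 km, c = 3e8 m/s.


r = 7.467586e+06 m
v = sqrt(mu/r) = 7305.9809 m/s (worst-case radial velocity)
f = 18.21 GHz = 1.821e+10 Hz
fd = 2*f*v/c = 2*1.821e+10*7305.9809/3.0e+08
fd = 886946.0777 Hz

886946.0777 Hz


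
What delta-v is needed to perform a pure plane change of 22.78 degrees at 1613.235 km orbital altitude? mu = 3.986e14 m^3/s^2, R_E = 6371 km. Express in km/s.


r = 7984.2350 km = 7.984235e+06 m
V = sqrt(mu/r) = 7065.6479 m/s
di = 22.78 deg = 0.397586 rad
dV = 2*V*sin(di/2) = 2*7065.6479*sin(0.198793)
dV = 2790.7366 m/s = 2.7907 km/s

2.7907 km/s


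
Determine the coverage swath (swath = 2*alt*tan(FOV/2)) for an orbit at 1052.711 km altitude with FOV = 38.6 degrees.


FOV = 38.6 deg = 0.6736971 rad
swath = 2 * alt * tan(FOV/2) = 2 * 1052.711 * tan(0.3368485)
swath = 2 * 1052.711 * 0.350195
swath = 737.3083 km

737.3083 km


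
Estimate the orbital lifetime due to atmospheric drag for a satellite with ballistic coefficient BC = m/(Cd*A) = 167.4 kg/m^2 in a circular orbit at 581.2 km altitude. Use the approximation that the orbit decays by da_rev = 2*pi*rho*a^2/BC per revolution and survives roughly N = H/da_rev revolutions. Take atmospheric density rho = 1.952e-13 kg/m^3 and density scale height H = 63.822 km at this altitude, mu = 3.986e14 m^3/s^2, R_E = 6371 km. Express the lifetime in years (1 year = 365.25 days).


a = R_E + alt = 6952.2000 km = 6.9522e+06 m
da_rev = 2*pi*rho*a^2/BC = 2*pi*1.952e-13*(6.9522e+06)^2/167.4 = 0.354118603 m per revolution
N = H/da_rev = 63822.0000 m / 0.354118603 m = 180227.7525 revolutions
P = 2*pi*sqrt(a^3/mu) = 5768.9212 s
lifetime = N*P = 180227.7525 * 5768.9212 = 1.0397197e+09 s = 12033.7929 days
years = 12033.7929 / 365.25 = 32.9467 years

32.9467 years


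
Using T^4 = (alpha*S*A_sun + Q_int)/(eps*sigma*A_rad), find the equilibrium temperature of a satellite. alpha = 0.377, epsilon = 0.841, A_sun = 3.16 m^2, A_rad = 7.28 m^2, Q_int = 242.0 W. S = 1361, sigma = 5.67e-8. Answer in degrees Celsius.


Numerator = alpha*S*A_sun + Q_int = 0.377*1361*3.16 + 242.0 = 1863.3865 W
Denominator = eps*sigma*A_rad = 0.841*5.67e-8*7.28 = 3.4714462e-07 W/K^4
T^4 = 5.3677529e+09 K^4
T = 270.6750 K = -2.4750 C

-2.4750 degrees Celsius


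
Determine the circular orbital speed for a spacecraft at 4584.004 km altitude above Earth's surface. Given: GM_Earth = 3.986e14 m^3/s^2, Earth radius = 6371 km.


r = R_E + alt = 6371.0 + 4584.004 = 10955.0040 km = 1.0955004e+07 m
v = sqrt(mu/r) = sqrt(3.986e14 / 1.0955004e+07) = 6032.0145 m/s = 6.0320 km/s

6.0320 km/s


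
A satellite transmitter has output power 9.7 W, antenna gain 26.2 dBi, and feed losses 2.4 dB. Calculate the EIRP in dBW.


Pt = 9.7 W = 9.8677 dBW
EIRP = Pt_dBW + Gt - losses = 9.8677 + 26.2 - 2.4 = 33.6677 dBW

33.6677 dBW


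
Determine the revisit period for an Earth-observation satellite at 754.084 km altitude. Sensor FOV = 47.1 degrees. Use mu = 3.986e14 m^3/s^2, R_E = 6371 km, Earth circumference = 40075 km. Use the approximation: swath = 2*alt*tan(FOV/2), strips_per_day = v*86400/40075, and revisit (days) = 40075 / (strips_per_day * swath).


swath = 2*754.084*tan(0.411025) = 657.3357 km
v = sqrt(mu/r) = 7479.5187 m/s = 7.4795 km/s
strips/day = v*86400/40075 = 7.4795*86400/40075 = 16.1255
coverage/day = strips * swath = 16.1255 * 657.3357 = 10599.8826 km
revisit = 40075 / 10599.8826 = 3.7807 days

3.7807 days


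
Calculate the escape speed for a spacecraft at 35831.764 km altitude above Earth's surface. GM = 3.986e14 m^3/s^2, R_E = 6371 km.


r = 6371.0 + 35831.764 = 42202.7640 km = 4.2202764e+07 m
v_esc = sqrt(2*mu/r) = sqrt(2*3.986e14 / 4.2202764e+07)
v_esc = 4346.2349 m/s = 4.3462 km/s

4.3462 km/s


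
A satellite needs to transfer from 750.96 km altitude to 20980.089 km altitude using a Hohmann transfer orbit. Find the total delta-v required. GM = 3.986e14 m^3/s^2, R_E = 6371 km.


r1 = 7121.9600 km = 7.12196e+06 m
r2 = 27351.0890 km = 2.7351089e+07 m
dv1 = sqrt(mu/r1)*(sqrt(2*r2/(r1+r2)) - 1) = 1942.7557 m/s
dv2 = sqrt(mu/r2)*(1 - sqrt(2*r1/(r1+r2))) = 1363.6236 m/s
total dv = |dv1| + |dv2| = 1942.7557 + 1363.6236 = 3306.3793 m/s = 3.3064 km/s

3.3064 km/s


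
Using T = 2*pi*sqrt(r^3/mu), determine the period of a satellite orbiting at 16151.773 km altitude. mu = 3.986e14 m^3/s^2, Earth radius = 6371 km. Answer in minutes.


r = 22522.7730 km = 2.2522773e+07 m
T = 2*pi*sqrt(r^3/mu) = 2*pi*sqrt(1.1425247e+22 / 3.986e14)
T = 33639.0723 s = 560.6512 min

560.6512 minutes


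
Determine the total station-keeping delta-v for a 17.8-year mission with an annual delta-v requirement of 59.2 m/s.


dV = rate * years = 59.2 * 17.8
dV = 1053.7600 m/s

1053.7600 m/s


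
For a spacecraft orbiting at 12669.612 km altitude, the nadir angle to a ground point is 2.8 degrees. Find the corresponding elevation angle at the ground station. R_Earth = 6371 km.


r = R_E + alt = 19040.6120 km
Law of sines in the satellite / Earth-center / ground-point triangle:
  sin(nadir)/R_E = sin(90 + el)/r  =>  cos(el) = (r/R_E)*sin(nadir)
cos(el) = (19040.6120 / 6371.0000) * sin(2.8 deg) = 0.1459943
el = arccos(0.1459943) = 81.6051 deg
(Earth-central angle = 90 - nadir - el = 5.5949 deg)

81.6051 degrees


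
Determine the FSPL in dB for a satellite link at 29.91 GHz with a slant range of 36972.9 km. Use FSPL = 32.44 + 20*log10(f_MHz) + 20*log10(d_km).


f = 29.91 GHz = 29910.0000 MHz
d = 36972.9 km
FSPL = 32.44 + 20*log10(29910.0000) + 20*log10(36972.9)
FSPL = 32.44 + 89.5163 + 91.3577
FSPL = 213.3140 dB

213.3140 dB


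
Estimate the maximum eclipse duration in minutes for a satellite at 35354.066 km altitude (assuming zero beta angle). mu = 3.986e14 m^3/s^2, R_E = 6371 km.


r = 41725.0660 km
T = 1413.6943 min
Eclipse fraction = arcsin(R_E/r)/pi = arcsin(6371.0000/41725.0660)/pi
= arcsin(0.15269)/pi = 0.0487936
Eclipse duration = 0.0487936 * 1413.6943 = 68.9792 min

68.9792 minutes


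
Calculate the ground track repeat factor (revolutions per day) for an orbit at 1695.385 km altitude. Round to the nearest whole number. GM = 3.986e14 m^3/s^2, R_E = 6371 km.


r = 8.066385e+06 m
T = 2*pi*sqrt(r^3/mu) = 7209.9066 s = 120.1651 min
revs/day = 1440 / 120.1651 = 11.9835
Rounded: 12 revolutions per day

12 revolutions per day


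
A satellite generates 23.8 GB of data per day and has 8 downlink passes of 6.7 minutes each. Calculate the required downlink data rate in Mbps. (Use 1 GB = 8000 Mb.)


total contact time = 8 * 6.7 * 60 = 3216.0000 s
data = 23.8 GB = 190400.0000 Mb
rate = 190400.0000 / 3216.0000 = 59.2040 Mbps

59.2040 Mbps


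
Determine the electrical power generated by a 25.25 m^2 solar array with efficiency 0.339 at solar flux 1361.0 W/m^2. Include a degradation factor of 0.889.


P = area * eta * S * degradation
P = 25.25 * 0.339 * 1361.0 * 0.889
P = 10356.6898 W

10356.6898 W


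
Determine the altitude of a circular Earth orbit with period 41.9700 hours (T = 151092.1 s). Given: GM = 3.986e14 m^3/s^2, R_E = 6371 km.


T = 151092.1 s
r = (mu*T^2/(4*pi^2))^(1/3) = (3.986e14 * 151092.1^2 / (4*pi^2))^(1/3)
r = 6.1313159e+07 m = 61313.1588 km
alt = r - R_E = 61313.1588 - 6371 = 54942.1588 km

54942.1588 km
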